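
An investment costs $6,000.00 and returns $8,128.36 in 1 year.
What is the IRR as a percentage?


Formula: IRR = C1/C0 - 1
Substituting: IRR = $8,128.36 / $6,000.00 - 1
Ratio: 1.354727 - 1 = 0.354727
IRR = 35.4727%

35.4727%


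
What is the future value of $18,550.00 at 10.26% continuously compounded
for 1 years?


Formula: FV = P * e^(r*t)
Exponent: r*t = 0.1026 * 1 = 0.1026
e^(0.1026) = 1.108048
FV = $18,550.00 * 1.108048 = $20,554.29

$20,554.29


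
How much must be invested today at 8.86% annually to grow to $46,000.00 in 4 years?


Formula: PV = FV / (1 + r)^n
Substituting: PV = $46,000.00 / (1 + 0.0886)^4
Discount factor: (1.0886)^4 = 1.404343
PV = $46,000.00 / 1.404343 = $32,755.52

$32,755.52


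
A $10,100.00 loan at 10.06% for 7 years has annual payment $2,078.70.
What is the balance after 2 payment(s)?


Formula: Balance = PV*(1+r)^k - PMT*((1+r)^k - 1)/r
Growth: (1 + 0.1006)^2 = 1.21132
Accumulated factor: ((1+r)^k - 1)/r = 2.1006
Balance = $10,100.00 * 1.21132 - $2,078.70 * 2.1006
Balance = $7,867.82

$7,867.82


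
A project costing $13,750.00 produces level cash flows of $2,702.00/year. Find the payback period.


Formula: Payback = investment / annual cash flow
Substituting: Payback = $13,750.00 / $2,702.00
Payback = 5.0888 years

5.0888 years


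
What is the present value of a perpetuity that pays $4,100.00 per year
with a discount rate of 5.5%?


Formula: PV = C / r
Substituting: PV = $4,100.00 / 0.055
PV = $74,545.45

$74,545.45


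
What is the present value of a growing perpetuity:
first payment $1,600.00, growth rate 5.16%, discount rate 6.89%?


Formula: PV = C / (r - g)
Spread: r - g = 0.0689 - 0.0516 = 0.0173
Substituting: PV = $1,600.00 / 0.0173
PV = $92,485.55

$92,485.55


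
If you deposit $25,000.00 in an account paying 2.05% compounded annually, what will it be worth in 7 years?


Formula: FV = P * (1 + r)^n
Substituting: FV = $25,000.00 * (1 + 0.0205)^7
Growth factor: (1.0205)^7 = 1.152633
FV = $25,000.00 * 1.152633 = $28,815.83

$28,815.83


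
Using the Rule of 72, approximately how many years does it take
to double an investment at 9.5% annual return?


Formula: Years ≈ 72 / r
Substituting: Years ≈ 72 / 9.5
Years ≈ 7.6

7.6 years


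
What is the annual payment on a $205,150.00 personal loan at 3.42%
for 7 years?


Formula: PMT = PV * r / (1 - (1+r)^(-n))
Denominator: 1 - (1 + 0.0342)^(-7) = 0.209743
Numerator: $205,150.00 * 0.0342 = 7016.13
PMT = 7016.13 / 0.209743 = $33,451.06

$33,451.06


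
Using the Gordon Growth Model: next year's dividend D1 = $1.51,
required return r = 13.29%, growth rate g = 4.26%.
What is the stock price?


Formula: P = D1 / (r - g)
Spread: r - g = 0.1329 - 0.0426 = 0.0903
Substituting: P = $1.51 / 0.0903
P = $16.72

$16.72


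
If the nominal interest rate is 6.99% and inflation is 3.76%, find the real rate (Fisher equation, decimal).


Formula: (1 + r_real) = (1 + r_nom) / (1 + inflation)
Substituting: (1 + r_real) = 1.0699 / 1.0376
(1 + r_real) = 1.03113
r_real = 1.03113 - 1 = 0.03113

0.03113


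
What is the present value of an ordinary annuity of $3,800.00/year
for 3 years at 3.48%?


Formula: PV = PMT * (1 - (1+r)^(-n)) / r
Discount factor: (1 + 0.0348)^(-3) = 0.902466
Bracket: 1 - 0.902466 = 0.097534
PV = $3,800.00 * 0.097534 / 0.0348 = $10,650.29

$10,650.29


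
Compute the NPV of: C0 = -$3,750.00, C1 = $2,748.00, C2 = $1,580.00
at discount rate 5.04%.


Formula: NPV = C0 + C1/(1+r) + C2/(1+r)^2
Discount C1: $2,748.00 / (1 + 0.0504) = $2,616.15
Discount C2: $1,580.00 / (1 + 0.0504)^2 = $1,432.02
NPV = -$3,750.00 + $2,616.15 + $1,432.02 = $298.16

$298.16


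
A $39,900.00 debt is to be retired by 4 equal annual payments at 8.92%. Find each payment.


Formula: PMT = PV * r / (1 - (1+r)^(-n))
Denominator: 1 - (1 + 0.0892)^(-4) = 0.289491
Numerator: $39,900.00 * 0.0892 = 3559.08
PMT = 3559.08 / 0.289491 = $12,294.26

$12,294.26


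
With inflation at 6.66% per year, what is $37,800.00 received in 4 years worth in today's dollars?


Formula: Real value = nominal / (1 + inflation)^years
Price level: (1 + 0.0666)^4 = 1.294215
Real value = $37,800.00 / 1.294215 = $29,206.90

$29,206.90


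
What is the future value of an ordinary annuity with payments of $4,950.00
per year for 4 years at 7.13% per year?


Formula: FV = PMT * ((1+r)^n - 1) / r
Growth factor: (1 + 0.0713)^4 = 1.317178
Numerator: 1.317178 - 1 = 0.317178
FV = $4,950.00 * 0.317178 / 0.0713 = $22,020.06

$22,020.06


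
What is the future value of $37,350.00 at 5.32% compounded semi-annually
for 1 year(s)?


Formula: FV = P * (1 + r/m)^(m*t)
Period rate: r/m = 0.0532 / 2 = 0.0266
Total periods: m*t = 2 * 1 = 2
Growth factor: (1 + 0.0266)^2 = 1.053908
FV = $37,350.00 * 1.053908 = $39,363.45

$39,363.45


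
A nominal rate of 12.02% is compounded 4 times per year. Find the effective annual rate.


Formula: EAR = (1 + r/m)^m - 1
Period rate: r/m = 0.1202 / 4 = 0.03005
Compounding: (1 + 0.03005)^4 = 1.125727
EAR = 1.125727 - 1 = 0.125727

0.125727


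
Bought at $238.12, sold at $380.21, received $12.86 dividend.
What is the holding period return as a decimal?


Formula: HPR = (P1 - P0 + D) / P0
Gain: $380.21 - $238.12 + $12.86 = $154.95
HPR = $154.95 / $238.12 = 0.6507

0.6507


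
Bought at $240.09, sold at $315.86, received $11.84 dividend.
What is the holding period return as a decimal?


Formula: HPR = (P1 - P0 + D) / P0
Gain: $315.86 - $240.09 + $11.84 = $87.61
HPR = $87.61 / $240.09 = 0.3649

0.3649


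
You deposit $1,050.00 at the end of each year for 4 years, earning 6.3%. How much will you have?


Formula: FV = PMT * ((1+r)^n - 1) / r
Growth factor: (1 + 0.063)^4 = 1.27683
Numerator: 1.27683 - 1 = 0.27683
FV = $1,050.00 * 0.27683 / 0.063 = $4,613.83

$4,613.83


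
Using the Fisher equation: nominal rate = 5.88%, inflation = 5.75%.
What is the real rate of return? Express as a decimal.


Formula: (1 + r_real) = (1 + r_nom) / (1 + inflation)
Substituting: (1 + r_real) = 1.0588 / 1.0575
(1 + r_real) = 1.001229
r_real = 1.001229 - 1 = 0.001229

0.001229


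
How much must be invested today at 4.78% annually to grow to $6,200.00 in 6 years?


Formula: PV = FV / (1 + r)^n
Substituting: PV = $6,200.00 / (1 + 0.0478)^6
Discount factor: (1.0478)^6 = 1.323337
PV = $6,200.00 / 1.323337 = $4,685.13

$4,685.13


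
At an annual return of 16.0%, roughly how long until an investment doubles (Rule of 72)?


Formula: Years ≈ 72 / r
Substituting: Years ≈ 72 / 16.0
Years ≈ 4.5

4.5 years


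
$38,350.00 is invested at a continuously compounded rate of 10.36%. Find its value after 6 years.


Formula: FV = P * e^(r*t)
Exponent: r*t = 0.1036 * 6 = 0.6216
e^(0.6216) = 1.861905
FV = $38,350.00 * 1.861905 = $71,404.05

$71,404.05


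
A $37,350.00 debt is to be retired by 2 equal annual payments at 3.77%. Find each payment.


Formula: PMT = PV * r / (1 - (1+r)^(-n))
Denominator: 1 - (1 + 0.0377)^(-2) = 0.071341
Numerator: $37,350.00 * 0.0377 = 1408.095
PMT = 1408.095 / 0.071341 = $19,737.58

$19,737.58


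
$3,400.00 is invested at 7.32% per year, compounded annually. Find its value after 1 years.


Formula: FV = P * (1 + r)^n
Substituting: FV = $3,400.00 * (1 + 0.0732)^1
Growth factor: (1.0732)^1 = 1.0732
FV = $3,400.00 * 1.0732 = $3,648.88

$3,648.88


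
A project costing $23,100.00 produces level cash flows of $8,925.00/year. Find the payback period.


Formula: Payback = investment / annual cash flow
Substituting: Payback = $23,100.00 / $8,925.00
Payback = 2.5882 years

2.5882 years


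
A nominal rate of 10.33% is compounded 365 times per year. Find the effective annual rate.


Formula: EAR = (1 + r/m)^m - 1
Period rate: r/m = 0.1033 / 365 = 0.000283
Compounding: (1 + 0.000283)^365 = 1.108808
EAR = 1.108808 - 1 = 0.108808

0.108808


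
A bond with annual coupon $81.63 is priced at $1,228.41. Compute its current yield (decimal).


Formula: Current yield = annual coupon / price
Substituting: CY = $81.63 / $1,228.41
CY = 0.066452

0.066452


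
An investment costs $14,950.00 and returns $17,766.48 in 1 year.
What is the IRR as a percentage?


Formula: IRR = C1/C0 - 1
Substituting: IRR = $17,766.48 / $14,950.00 - 1
Ratio: 1.188393 - 1 = 0.188393
IRR = 18.8393%

18.8393%


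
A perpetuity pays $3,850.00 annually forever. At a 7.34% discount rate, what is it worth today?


Formula: PV = C / r
Substituting: PV = $3,850.00 / 0.0734
PV = $52,452.32

$52,452.32


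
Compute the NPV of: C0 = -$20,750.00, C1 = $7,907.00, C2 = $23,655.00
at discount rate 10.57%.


Formula: NPV = C0 + C1/(1+r) + C2/(1+r)^2
Discount C1: $7,907.00 / (1 + 0.1057) = $7,151.13
Discount C2: $23,655.00 / (1 + 0.1057)^2 = $19,348.55
NPV = -$20,750.00 + $7,151.13 + $19,348.55 = $5,749.67

$5,749.67


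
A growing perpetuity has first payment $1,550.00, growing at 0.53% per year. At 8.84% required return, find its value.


Formula: PV = C / (r - g)
Spread: r - g = 0.0884 - 0.0053 = 0.0831
Substituting: PV = $1,550.00 / 0.0831
PV = $18,652.23

$18,652.23


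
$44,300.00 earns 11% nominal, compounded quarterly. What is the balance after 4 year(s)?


Formula: FV = P * (1 + r/m)^(m*t)
Period rate: r/m = 0.11 / 4 = 0.0275
Total periods: m*t = 4 * 4 = 16
Growth factor: (1 + 0.0275)^16 = 1.543509
FV = $44,300.00 * 1.543509 = $68,377.47

$68,377.47


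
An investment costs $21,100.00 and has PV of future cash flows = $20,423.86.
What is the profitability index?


Formula: PI = PV(cash flows) / initial investment
Substituting: PI = $20,423.86 / $21,100.00
PI = 0.968

0.968


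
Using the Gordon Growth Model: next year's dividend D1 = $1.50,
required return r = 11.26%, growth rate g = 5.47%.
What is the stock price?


Formula: P = D1 / (r - g)
Spread: r - g = 0.1126 - 0.0547 = 0.0579
Substituting: P = $1.50 / 0.0579
P = $25.91

$25.91


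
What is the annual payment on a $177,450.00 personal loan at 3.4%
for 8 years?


Formula: PMT = PV * r / (1 - (1+r)^(-n))
Denominator: 1 - (1 + 0.034)^(-8) = 0.234693
Numerator: $177,450.00 * 0.034 = 6033.3
PMT = 6033.3 / 0.234693 = $25,707.20

$25,707.20


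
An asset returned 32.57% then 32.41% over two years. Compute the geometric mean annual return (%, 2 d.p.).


Formula: Geometric mean = ((1+r1)*(1+r2))^(1/2) - 1
Product: (1 + 0.3257) * (1 + 0.3241) = 1.3257 * 1.3241 = 1.755359
Square root: 1.755359^0.5 = 1.3249
Geometric mean = 1.3249 - 1 = 0.3249
As percentage: 32.49%

32.49%


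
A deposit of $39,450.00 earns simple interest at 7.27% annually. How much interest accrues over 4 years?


Formula: I = P * r * t
Substituting: I = $39,450.00 * 0.0727 * 4
Step: I = $39,450.00 * 0.2908
I = $11,472.06

$11,472.06


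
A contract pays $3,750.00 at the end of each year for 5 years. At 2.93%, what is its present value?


Formula: PV = PMT * (1 - (1+r)^(-n)) / r
Discount factor: (1 + 0.0293)^(-5) = 0.865546
Bracket: 1 - 0.865546 = 0.134454
PV = $3,750.00 * 0.134454 / 0.0293 = $17,208.28

$17,208.28


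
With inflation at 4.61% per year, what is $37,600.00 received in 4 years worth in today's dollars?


Formula: Real value = nominal / (1 + inflation)^years
Price level: (1 + 0.0461)^4 = 1.197548
Real value = $37,600.00 / 1.197548 = $31,397.50

$31,397.50


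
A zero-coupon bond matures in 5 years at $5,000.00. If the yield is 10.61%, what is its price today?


Formula: Price = FV / (1 + r)^n
Substituting: Price = $5,000.00 / (1 + 0.1061)^5
Discount factor: (1.1061)^5 = 1.655663
Price = $5,000.00 / 1.655663 = $3,019.94

$3,019.94


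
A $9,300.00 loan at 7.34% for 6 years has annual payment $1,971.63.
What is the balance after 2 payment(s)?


Formula: Balance = PV*(1+r)^k - PMT*((1+r)^k - 1)/r
Growth: (1 + 0.0734)^2 = 1.152188
Accumulated factor: ((1+r)^k - 1)/r = 2.0734
Balance = $9,300.00 * 1.152188 - $1,971.63 * 2.0734
Balance = $6,627.37

$6,627.37


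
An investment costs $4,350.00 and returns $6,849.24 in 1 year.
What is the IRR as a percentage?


Formula: IRR = C1/C0 - 1
Substituting: IRR = $6,849.24 / $4,350.00 - 1
Ratio: 1.574538 - 1 = 0.574538
IRR = 57.4538%

57.4538%


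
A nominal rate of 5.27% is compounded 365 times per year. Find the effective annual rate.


Formula: EAR = (1 + r/m)^m - 1
Period rate: r/m = 0.0527 / 365 = 0.000144
Compounding: (1 + 0.000144)^365 = 1.054109
EAR = 1.054109 - 1 = 0.054109

0.054109


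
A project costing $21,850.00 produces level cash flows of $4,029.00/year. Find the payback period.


Formula: Payback = investment / annual cash flow
Substituting: Payback = $21,850.00 / $4,029.00
Payback = 5.4232 years

5.4232 years


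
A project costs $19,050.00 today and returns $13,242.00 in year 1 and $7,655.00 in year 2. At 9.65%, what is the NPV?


Formula: NPV = C0 + C1/(1+r) + C2/(1+r)^2
Discount C1: $13,242.00 / (1 + 0.0965) = $12,076.61
Discount C2: $7,655.00 / (1 + 0.0965)^2 = $6,366.90
NPV = -$19,050.00 + $12,076.61 + $6,366.90 = -$606.49

-$606.49


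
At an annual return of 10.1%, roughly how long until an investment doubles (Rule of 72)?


Formula: Years ≈ 72 / r
Substituting: Years ≈ 72 / 10.1
Years ≈ 7.1

7.1 years


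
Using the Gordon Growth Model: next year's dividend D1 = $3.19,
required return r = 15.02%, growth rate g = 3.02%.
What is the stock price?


Formula: P = D1 / (r - g)
Spread: r - g = 0.1502 - 0.0302 = 0.12
Substituting: P = $3.19 / 0.12
P = $26.58

$26.58


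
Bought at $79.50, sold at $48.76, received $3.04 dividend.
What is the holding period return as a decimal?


Formula: HPR = (P1 - P0 + D) / P0
Gain: $48.76 - $79.50 + $3.04 = -$27.70
HPR = -$27.70 / $79.50 = -0.3484

-0.3484


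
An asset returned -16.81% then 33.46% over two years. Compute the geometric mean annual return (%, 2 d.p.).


Formula: Geometric mean = ((1+r1)*(1+r2))^(1/2) - 1
Product: (1 + -0.1681) * (1 + 0.3346) = 0.8319 * 1.3346 = 1.110254
Square root: 1.110254^0.5 = 1.053686
Geometric mean = 1.053686 - 1 = 0.053686
As percentage: 5.37%

5.37%


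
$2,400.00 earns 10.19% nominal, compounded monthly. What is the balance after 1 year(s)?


Formula: FV = P * (1 + r/m)^(m*t)
Period rate: r/m = 0.1019 / 12 = 0.008492
Total periods: m*t = 12 * 1 = 12
Growth factor: (1 + 0.008492)^12 = 1.106796
FV = $2,400.00 * 1.106796 = $2,656.31

$2,656.31


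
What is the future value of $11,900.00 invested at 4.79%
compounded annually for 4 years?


Formula: FV = P * (1 + r)^n
Substituting: FV = $11,900.00 * (1 + 0.0479)^4
Growth factor: (1.0479)^4 = 1.205811
FV = $11,900.00 * 1.205811 = $14,349.15

$14,349.15


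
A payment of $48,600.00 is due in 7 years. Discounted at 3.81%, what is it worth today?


Formula: PV = FV / (1 + r)^n
Substituting: PV = $48,600.00 / (1 + 0.0381)^7
Discount factor: (1.0381)^7 = 1.299195
PV = $48,600.00 / 1.299195 = $37,407.78

$37,407.78


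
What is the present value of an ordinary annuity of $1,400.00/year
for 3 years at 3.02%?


Formula: PV = PMT * (1 - (1+r)^(-n)) / r
Discount factor: (1 + 0.0302)^(-3) = 0.914609
Bracket: 1 - 0.914609 = 0.085391
PV = $1,400.00 * 0.085391 / 0.0302 = $3,958.53

$3,958.53


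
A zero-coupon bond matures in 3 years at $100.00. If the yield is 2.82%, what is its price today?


Formula: Price = FV / (1 + r)^n
Substituting: Price = $100.00 / (1 + 0.0282)^3
Discount factor: (1.0282)^3 = 1.087008
Price = $100.00 / 1.087008 = $92.00

$92.00


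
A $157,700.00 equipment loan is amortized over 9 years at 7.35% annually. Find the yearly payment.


Formula: PMT = PV * r / (1 - (1+r)^(-n))
Denominator: 1 - (1 + 0.0735)^(-9) = 0.47182
Numerator: $157,700.00 * 0.0735 = 11590.95
PMT = 11590.95 / 0.47182 = $24,566.44

$24,566.44


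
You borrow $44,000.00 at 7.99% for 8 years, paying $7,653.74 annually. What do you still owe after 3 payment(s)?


Formula: Balance = PV*(1+r)^k - PMT*((1+r)^k - 1)/r
Growth: (1 + 0.0799)^3 = 1.259362
Accumulated factor: ((1+r)^k - 1)/r = 3.246084
Balance = $44,000.00 * 1.259362 - $7,653.74 * 3.246084
Balance = $30,567.25

$30,567.25


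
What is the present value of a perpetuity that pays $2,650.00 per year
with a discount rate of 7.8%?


Formula: PV = C / r
Substituting: PV = $2,650.00 / 0.078
PV = $33,974.36

$33,974.36


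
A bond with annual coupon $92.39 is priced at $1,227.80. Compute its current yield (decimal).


Formula: Current yield = annual coupon / price
Substituting: CY = $92.39 / $1,227.80
CY = 0.075248

0.075248


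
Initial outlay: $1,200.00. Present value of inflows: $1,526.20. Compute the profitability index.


Formula: PI = PV(cash flows) / initial investment
Substituting: PI = $1,526.20 / $1,200.00
PI = 1.2718

1.2718


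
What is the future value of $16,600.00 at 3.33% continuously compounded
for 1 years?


Formula: FV = P * e^(r*t)
Exponent: r*t = 0.0333 * 1 = 0.0333
e^(0.0333) = 1.033861
FV = $16,600.00 * 1.033861 = $17,162.09

$17,162.09


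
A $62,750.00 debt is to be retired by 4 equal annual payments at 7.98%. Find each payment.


Formula: PMT = PV * r / (1 - (1+r)^(-n))
Denominator: 1 - (1 + 0.0798)^(-4) = 0.264425
Numerator: $62,750.00 * 0.0798 = 5007.45
PMT = 5007.45 / 0.264425 = $18,937.10

$18,937.10


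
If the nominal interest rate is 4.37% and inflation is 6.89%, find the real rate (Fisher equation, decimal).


Formula: (1 + r_real) = (1 + r_nom) / (1 + inflation)
Substituting: (1 + r_real) = 1.0437 / 1.0689
(1 + r_real) = 0.976424
r_real = 0.976424 - 1 = -0.023576

-0.023576


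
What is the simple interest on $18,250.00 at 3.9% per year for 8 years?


Formula: I = P * r * t
Substituting: I = $18,250.00 * 0.039 * 8
Step: I = $18,250.00 * 0.312
I = $5,694.00

$5,694.00


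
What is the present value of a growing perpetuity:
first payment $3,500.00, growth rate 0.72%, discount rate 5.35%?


Formula: PV = C / (r - g)
Spread: r - g = 0.0535 - 0.0072 = 0.0463
Substituting: PV = $3,500.00 / 0.0463
PV = $75,593.95

$75,593.95


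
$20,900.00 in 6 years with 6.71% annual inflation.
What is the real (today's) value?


Formula: Real value = nominal / (1 + inflation)^years
Price level: (1 + 0.0671)^6 = 1.476491
Real value = $20,900.00 / 1.476491 = $14,155.19

$14,155.19


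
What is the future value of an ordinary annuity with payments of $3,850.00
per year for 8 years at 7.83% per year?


Formula: FV = PMT * ((1+r)^n - 1) / r
Growth factor: (1 + 0.0783)^8 = 1.82775
Numerator: 1.82775 - 1 = 0.82775
FV = $3,850.00 * 0.82775 / 0.0783 = $40,700.36

$40,700.36


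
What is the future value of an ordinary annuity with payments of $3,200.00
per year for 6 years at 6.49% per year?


Formula: FV = PMT * ((1+r)^n - 1) / r
Growth factor: (1 + 0.0649)^6 = 1.45832
Numerator: 1.45832 - 1 = 0.45832
FV = $3,200.00 * 0.45832 / 0.0649 = $22,598.23

$22,598.23


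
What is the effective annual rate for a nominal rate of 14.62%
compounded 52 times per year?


Formula: EAR = (1 + r/m)^m - 1
Period rate: r/m = 0.1462 / 52 = 0.002812
Compounding: (1 + 0.002812)^52 = 1.15719
EAR = 1.15719 - 1 = 0.15719

0.15719


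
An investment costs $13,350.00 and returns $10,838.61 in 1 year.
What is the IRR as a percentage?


Formula: IRR = C1/C0 - 1
Substituting: IRR = $10,838.61 / $13,350.00 - 1
Ratio: 0.811881 - 1 = -0.188119
IRR = -18.8119%

-18.8119%


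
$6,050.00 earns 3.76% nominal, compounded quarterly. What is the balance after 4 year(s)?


Formula: FV = P * (1 + r/m)^(m*t)
Period rate: r/m = 0.0376 / 4 = 0.0094
Total periods: m*t = 4 * 4 = 16
Growth factor: (1 + 0.0094)^16 = 1.161483
FV = $6,050.00 * 1.161483 = $7,026.97

$7,026.97


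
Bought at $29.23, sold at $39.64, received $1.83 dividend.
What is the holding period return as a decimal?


Formula: HPR = (P1 - P0 + D) / P0
Gain: $39.64 - $29.23 + $1.83 = $12.24
HPR = $12.24 / $29.23 = 0.4187

0.4187


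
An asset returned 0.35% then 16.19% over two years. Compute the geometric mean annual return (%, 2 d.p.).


Formula: Geometric mean = ((1+r1)*(1+r2))^(1/2) - 1
Product: (1 + 0.0035) * (1 + 0.1619) = 1.0035 * 1.1619 = 1.165967
Square root: 1.165967^0.5 = 1.079799
Geometric mean = 1.079799 - 1 = 0.079799
As percentage: 7.98%

7.98%


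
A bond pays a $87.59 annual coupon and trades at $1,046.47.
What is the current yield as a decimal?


Formula: Current yield = annual coupon / price
Substituting: CY = $87.59 / $1,046.47
CY = 0.0837

0.0837


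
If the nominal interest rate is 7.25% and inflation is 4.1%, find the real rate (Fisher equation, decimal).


Formula: (1 + r_real) = (1 + r_nom) / (1 + inflation)
Substituting: (1 + r_real) = 1.0725 / 1.041
(1 + r_real) = 1.030259
r_real = 1.030259 - 1 = 0.030259

0.030259


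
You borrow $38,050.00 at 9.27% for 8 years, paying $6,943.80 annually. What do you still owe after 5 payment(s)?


Formula: Balance = PV*(1+r)^k - PMT*((1+r)^k - 1)/r
Growth: (1 + 0.0927)^5 = 1.557775
Accumulated factor: ((1+r)^k - 1)/r = 6.01699
Balance = $38,050.00 * 1.557775 - $6,943.80 * 6.01699
Balance = $17,492.56

$17,492.56


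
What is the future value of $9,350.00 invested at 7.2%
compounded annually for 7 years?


Formula: FV = P * (1 + r)^n
Substituting: FV = $9,350.00 * (1 + 0.072)^7
Growth factor: (1.072)^7 = 1.62691
FV = $9,350.00 * 1.62691 = $15,211.61

$15,211.61


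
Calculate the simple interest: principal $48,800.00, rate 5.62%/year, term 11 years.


Formula: I = P * r * t
Substituting: I = $48,800.00 * 0.0562 * 11
Step: I = $48,800.00 * 0.6182
I = $30,168.16

$30,168.16


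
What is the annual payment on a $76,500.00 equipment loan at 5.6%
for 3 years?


Formula: PMT = PV * r / (1 - (1+r)^(-n))
Denominator: 1 - (1 + 0.056)^(-3) = 0.150803
Numerator: $76,500.00 * 0.056 = 4284.0
PMT = 4284.0 / 0.150803 = $28,407.85

$28,407.85


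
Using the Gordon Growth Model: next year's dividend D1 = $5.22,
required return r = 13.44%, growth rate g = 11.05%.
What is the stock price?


Formula: P = D1 / (r - g)
Spread: r - g = 0.1344 - 0.1105 = 0.0239
Substituting: P = $5.22 / 0.0239
P = $218.41

$218.41


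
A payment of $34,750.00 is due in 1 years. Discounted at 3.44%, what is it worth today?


Formula: PV = FV / (1 + r)^n
Substituting: PV = $34,750.00 / (1 + 0.0344)^1
Discount factor: (1.0344)^1 = 1.0344
PV = $34,750.00 / 1.0344 = $33,594.35

$33,594.35


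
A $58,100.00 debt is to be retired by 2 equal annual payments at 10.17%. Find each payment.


Formula: PMT = PV * r / (1 - (1+r)^(-n))
Denominator: 1 - (1 + 0.1017)^(-2) = 0.176102
Numerator: $58,100.00 * 0.1017 = 5908.77
PMT = 5908.77 / 0.176102 = $33,553.06

$33,553.06


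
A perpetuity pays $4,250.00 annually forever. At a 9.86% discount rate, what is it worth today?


Formula: PV = C / r
Substituting: PV = $4,250.00 / 0.0986
PV = $43,103.45

$43,103.45


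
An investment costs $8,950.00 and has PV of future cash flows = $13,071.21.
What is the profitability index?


Formula: PI = PV(cash flows) / initial investment
Substituting: PI = $13,071.21 / $8,950.00
PI = 1.4605

1.4605


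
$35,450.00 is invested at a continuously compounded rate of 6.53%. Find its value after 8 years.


Formula: FV = P * e^(r*t)
Exponent: r*t = 0.0653 * 8 = 0.5224
e^(0.5224) = 1.686069
FV = $35,450.00 * 1.686069 = $59,771.16

$59,771.16


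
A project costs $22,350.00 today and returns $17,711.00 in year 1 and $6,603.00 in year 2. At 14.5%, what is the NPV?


Formula: NPV = C0 + C1/(1+r) + C2/(1+r)^2
Discount C1: $17,711.00 / (1 + 0.145) = $15,468.12
Discount C2: $6,603.00 / (1 + 0.145)^2 = $5,036.52
NPV = -$22,350.00 + $15,468.12 + $5,036.52 = -$1,845.36

-$1,845.36


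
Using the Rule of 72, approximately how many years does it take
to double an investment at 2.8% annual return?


Formula: Years ≈ 72 / r
Substituting: Years ≈ 72 / 2.8
Years ≈ 25.7

25.7 years


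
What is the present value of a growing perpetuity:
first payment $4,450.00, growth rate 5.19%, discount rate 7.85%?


Formula: PV = C / (r - g)
Spread: r - g = 0.0785 - 0.0519 = 0.0266
Substituting: PV = $4,450.00 / 0.0266
PV = $167,293.23

$167,293.23


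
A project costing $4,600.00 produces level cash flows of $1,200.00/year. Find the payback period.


Formula: Payback = investment / annual cash flow
Substituting: Payback = $4,600.00 / $1,200.00
Payback = 3.8333 years

3.8333 years


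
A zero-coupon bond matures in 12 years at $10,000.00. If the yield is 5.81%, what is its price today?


Formula: Price = FV / (1 + r)^n
Substituting: Price = $10,000.00 / (1 + 0.0581)^12
Discount factor: (1.0581)^12 = 1.969339
Price = $10,000.00 / 1.969339 = $5,077.84

$5,077.84


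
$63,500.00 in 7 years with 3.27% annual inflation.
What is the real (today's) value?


Formula: Real value = nominal / (1 + inflation)^years
Price level: (1 + 0.0327)^7 = 1.25262
Real value = $63,500.00 / 1.25262 = $50,693.76

$50,693.76


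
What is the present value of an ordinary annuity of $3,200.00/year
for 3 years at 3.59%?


Formula: PV = PMT * (1 - (1+r)^(-n)) / r
Discount factor: (1 + 0.0359)^(-3) = 0.899594
Bracket: 1 - 0.899594 = 0.100406
PV = $3,200.00 * 0.100406 / 0.0359 = $8,949.85

$8,949.85


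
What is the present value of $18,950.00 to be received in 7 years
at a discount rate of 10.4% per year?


Formula: PV = FV / (1 + r)^n
Substituting: PV = $18,950.00 / (1 + 0.104)^7
Discount factor: (1.104)^7 = 1.998865
PV = $18,950.00 / 1.998865 = $9,480.38

$9,480.38


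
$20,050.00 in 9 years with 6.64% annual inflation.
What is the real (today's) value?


Formula: Real value = nominal / (1 + inflation)^years
Price level: (1 + 0.0664)^9 = 1.783533
Real value = $20,050.00 / 1.783533 = $11,241.73

$11,241.73


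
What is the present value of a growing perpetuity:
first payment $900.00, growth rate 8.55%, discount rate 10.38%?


Formula: PV = C / (r - g)
Spread: r - g = 0.1038 - 0.0855 = 0.0183
Substituting: PV = $900.00 / 0.0183
PV = $49,180.33

$49,180.33


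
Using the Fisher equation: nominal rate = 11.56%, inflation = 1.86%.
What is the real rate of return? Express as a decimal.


Formula: (1 + r_real) = (1 + r_nom) / (1 + inflation)
Substituting: (1 + r_real) = 1.1156 / 1.0186
(1 + r_real) = 1.095229
r_real = 1.095229 - 1 = 0.095229

0.095229


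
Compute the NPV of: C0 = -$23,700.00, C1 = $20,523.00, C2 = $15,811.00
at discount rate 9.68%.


Formula: NPV = C0 + C1/(1+r) + C2/(1+r)^2
Discount C1: $20,523.00 / (1 + 0.0968) = $18,711.71
Discount C2: $15,811.00 / (1 + 0.0968)^2 = $13,143.30
NPV = -$23,700.00 + $18,711.71 + $13,143.30 = $8,155.01

$8,155.01


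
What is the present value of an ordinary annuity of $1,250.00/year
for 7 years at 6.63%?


Formula: PV = PMT * (1 - (1+r)^(-n)) / r
Discount factor: (1 + 0.0663)^(-7) = 0.638034
Bracket: 1 - 0.638034 = 0.361966
PV = $1,250.00 * 0.361966 / 0.0663 = $6,824.39

$6,824.39


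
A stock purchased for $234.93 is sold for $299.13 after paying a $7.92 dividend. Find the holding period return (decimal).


Formula: HPR = (P1 - P0 + D) / P0
Gain: $299.13 - $234.93 + $7.92 = $72.12
HPR = $72.12 / $234.93 = 0.307

0.307


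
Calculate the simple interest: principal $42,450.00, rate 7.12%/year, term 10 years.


Formula: I = P * r * t
Substituting: I = $42,450.00 * 0.0712 * 10
Step: I = $42,450.00 * 0.712
I = $30,224.40

$30,224.40


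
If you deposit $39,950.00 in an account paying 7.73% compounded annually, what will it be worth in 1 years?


Formula: FV = P * (1 + r)^n
Substituting: FV = $39,950.00 * (1 + 0.0773)^1
Growth factor: (1.0773)^1 = 1.0773
FV = $39,950.00 * 1.0773 = $43,038.14

$43,038.14


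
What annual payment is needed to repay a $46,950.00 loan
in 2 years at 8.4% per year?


Formula: PMT = PV * r / (1 - (1+r)^(-n))
Denominator: 1 - (1 + 0.084)^(-2) = 0.148977
Numerator: $46,950.00 * 0.084 = 3943.8
PMT = 3943.8 / 0.148977 = $26,472.59

$26,472.59


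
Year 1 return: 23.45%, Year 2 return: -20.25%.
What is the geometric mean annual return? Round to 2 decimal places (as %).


Formula: Geometric mean = ((1+r1)*(1+r2))^(1/2) - 1
Product: (1 + 0.2345) * (1 + -0.2025) = 1.2345 * 0.7975 = 0.984514
Square root: 0.984514^0.5 = 0.992227
Geometric mean = 0.992227 - 1 = -0.007773
As percentage: -0.78%

-0.78%


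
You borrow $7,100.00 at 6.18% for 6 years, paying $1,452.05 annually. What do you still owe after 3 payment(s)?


Formula: Balance = PV*(1+r)^k - PMT*((1+r)^k - 1)/r
Growth: (1 + 0.0618)^3 = 1.197094
Accumulated factor: ((1+r)^k - 1)/r = 3.189219
Balance = $7,100.00 * 1.197094 - $1,452.05 * 3.189219
Balance = $3,868.46

$3,868.46


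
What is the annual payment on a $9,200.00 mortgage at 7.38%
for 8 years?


Formula: PMT = PV * r / (1 - (1+r)^(-n))
Denominator: 1 - (1 + 0.0738)^(-8) = 0.434265
Numerator: $9,200.00 * 0.0738 = 678.96
PMT = 678.96 / 0.434265 = $1,563.47

$1,563.47


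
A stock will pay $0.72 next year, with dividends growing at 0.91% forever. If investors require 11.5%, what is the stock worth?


Formula: P = D1 / (r - g)
Spread: r - g = 0.115 - 0.0091 = 0.1059
Substituting: P = $0.72 / 0.1059
P = $6.80

$6.80


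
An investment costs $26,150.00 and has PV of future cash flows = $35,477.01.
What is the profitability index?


Formula: PI = PV(cash flows) / initial investment
Substituting: PI = $35,477.01 / $26,150.00
PI = 1.3567

1.3567


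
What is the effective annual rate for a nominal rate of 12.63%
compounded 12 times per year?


Formula: EAR = (1 + r/m)^m - 1
Period rate: r/m = 0.1263 / 12 = 0.010525
Compounding: (1 + 0.010525)^12 = 1.133874
EAR = 1.133874 - 1 = 0.133874

0.133874


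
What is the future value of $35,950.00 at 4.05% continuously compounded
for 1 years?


Formula: FV = P * e^(r*t)
Exponent: r*t = 0.0405 * 1 = 0.0405
e^(0.0405) = 1.041331
FV = $35,950.00 * 1.041331 = $37,435.86

$37,435.86


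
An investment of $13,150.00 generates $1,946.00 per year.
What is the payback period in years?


Formula: Payback = investment / annual cash flow
Substituting: Payback = $13,150.00 / $1,946.00
Payback = 6.7575 years

6.7575 years


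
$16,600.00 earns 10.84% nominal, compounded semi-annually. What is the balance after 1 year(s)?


Formula: FV = P * (1 + r/m)^(m*t)
Period rate: r/m = 0.1084 / 2 = 0.0542
Total periods: m*t = 2 * 1 = 2
Growth factor: (1 + 0.0542)^2 = 1.111338
FV = $16,600.00 * 1.111338 = $18,448.20

$18,448.20


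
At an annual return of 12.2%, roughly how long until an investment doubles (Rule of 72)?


Formula: Years ≈ 72 / r
Substituting: Years ≈ 72 / 12.2
Years ≈ 5.9

5.9 years


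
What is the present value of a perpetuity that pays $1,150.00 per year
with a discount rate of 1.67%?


Formula: PV = C / r
Substituting: PV = $1,150.00 / 0.0167
PV = $68,862.28

$68,862.28


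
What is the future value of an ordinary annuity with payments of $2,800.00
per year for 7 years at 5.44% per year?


Formula: FV = PMT * ((1+r)^n - 1) / r
Growth factor: (1 + 0.0544)^7 = 1.448898
Numerator: 1.448898 - 1 = 0.448898
FV = $2,800.00 * 0.448898 / 0.0544 = $23,105.04

$23,105.04


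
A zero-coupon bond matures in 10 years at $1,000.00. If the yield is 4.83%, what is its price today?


Formula: Price = FV / (1 + r)^n
Substituting: Price = $1,000.00 / (1 + 0.0483)^10
Discount factor: (1.0483)^10 = 1.602713
Price = $1,000.00 / 1.602713 = $623.94

$623.94


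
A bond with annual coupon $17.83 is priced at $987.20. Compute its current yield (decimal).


Formula: Current yield = annual coupon / price
Substituting: CY = $17.83 / $987.20
CY = 0.018061

0.018061


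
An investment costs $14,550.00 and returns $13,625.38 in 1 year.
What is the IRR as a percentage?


Formula: IRR = C1/C0 - 1
Substituting: IRR = $13,625.38 / $14,550.00 - 1
Ratio: 0.936452 - 1 = -0.063548
IRR = -6.3548%

-6.3548%


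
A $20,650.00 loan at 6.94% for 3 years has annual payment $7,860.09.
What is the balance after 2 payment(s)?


Formula: Balance = PV*(1+r)^k - PMT*((1+r)^k - 1)/r
Growth: (1 + 0.0694)^2 = 1.143616
Accumulated factor: ((1+r)^k - 1)/r = 2.0694
Balance = $20,650.00 * 1.143616 - $7,860.09 * 2.0694
Balance = $7,350.01

$7,350.01


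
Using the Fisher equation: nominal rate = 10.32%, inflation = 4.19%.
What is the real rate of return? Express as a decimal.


Formula: (1 + r_real) = (1 + r_nom) / (1 + inflation)
Substituting: (1 + r_real) = 1.1032 / 1.0419
(1 + r_real) = 1.058835
r_real = 1.058835 - 1 = 0.058835

0.058835


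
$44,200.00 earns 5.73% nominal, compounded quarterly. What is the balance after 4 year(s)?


Formula: FV = P * (1 + r/m)^(m*t)
Period rate: r/m = 0.0573 / 4 = 0.014325
Total periods: m*t = 4 * 4 = 16
Growth factor: (1 + 0.014325)^16 = 1.25555
FV = $44,200.00 * 1.25555 = $55,495.32

$55,495.32


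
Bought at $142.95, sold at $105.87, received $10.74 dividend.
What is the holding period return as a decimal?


Formula: HPR = (P1 - P0 + D) / P0
Gain: $105.87 - $142.95 + $10.74 = -$26.34
HPR = -$26.34 / $142.95 = -0.1843

-0.1843


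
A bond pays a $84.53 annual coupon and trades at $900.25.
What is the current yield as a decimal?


Formula: Current yield = annual coupon / price
Substituting: CY = $84.53 / $900.25
CY = 0.093896

0.093896


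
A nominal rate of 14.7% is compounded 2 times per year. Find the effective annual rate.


Formula: EAR = (1 + r/m)^m - 1
Period rate: r/m = 0.147 / 2 = 0.0735
Compounding: (1 + 0.0735)^2 = 1.152402
EAR = 1.152402 - 1 = 0.152402

0.152402


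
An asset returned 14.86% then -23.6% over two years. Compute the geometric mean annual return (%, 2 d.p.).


Formula: Geometric mean = ((1+r1)*(1+r2))^(1/2) - 1
Product: (1 + 0.1486) * (1 + -0.236) = 1.1486 * 0.764 = 0.87753
Square root: 0.87753^0.5 = 0.936766
Geometric mean = 0.936766 - 1 = -0.063234
As percentage: -6.32%

-6.32%


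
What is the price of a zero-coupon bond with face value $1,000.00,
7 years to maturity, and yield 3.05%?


Formula: Price = FV / (1 + r)^n
Substituting: Price = $1,000.00 / (1 + 0.0305)^7
Discount factor: (1.0305)^7 = 1.234059
Price = $1,000.00 / 1.234059 = $810.33

$810.33


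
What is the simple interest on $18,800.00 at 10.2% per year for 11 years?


Formula: I = P * r * t
Substituting: I = $18,800.00 * 0.102 * 11
Step: I = $18,800.00 * 1.122
I = $21,093.60

$21,093.60


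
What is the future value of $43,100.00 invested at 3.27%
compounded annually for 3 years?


Formula: FV = P * (1 + r)^n
Substituting: FV = $43,100.00 * (1 + 0.0327)^3
Growth factor: (1.0327)^3 = 1.101343
FV = $43,100.00 * 1.101343 = $47,467.88

$47,467.88


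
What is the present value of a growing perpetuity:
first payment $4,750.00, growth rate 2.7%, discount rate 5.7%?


Formula: PV = C / (r - g)
Spread: r - g = 0.057 - 0.027 = 0.03
Substituting: PV = $4,750.00 / 0.03
PV = $158,333.33

$158,333.33


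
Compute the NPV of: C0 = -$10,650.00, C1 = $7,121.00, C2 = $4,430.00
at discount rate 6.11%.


Formula: NPV = C0 + C1/(1+r) + C2/(1+r)^2
Discount C1: $7,121.00 / (1 + 0.0611) = $6,710.96
Discount C2: $4,430.00 / (1 + 0.0611)^2 = $3,934.51
NPV = -$10,650.00 + $6,710.96 + $3,934.51 = -$4.53

-$4.53


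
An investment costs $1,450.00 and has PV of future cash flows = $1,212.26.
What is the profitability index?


Formula: PI = PV(cash flows) / initial investment
Substituting: PI = $1,212.26 / $1,450.00
PI = 0.836

0.836


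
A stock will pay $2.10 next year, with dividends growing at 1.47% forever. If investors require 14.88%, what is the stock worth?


Formula: P = D1 / (r - g)
Spread: r - g = 0.1488 - 0.0147 = 0.1341
Substituting: P = $2.10 / 0.1341
P = $15.66

$15.66


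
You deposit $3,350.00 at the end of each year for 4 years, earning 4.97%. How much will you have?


Formula: FV = PMT * ((1+r)^n - 1) / r
Growth factor: (1 + 0.0497)^4 = 1.214118
Numerator: 1.214118 - 1 = 0.214118
FV = $3,350.00 * 0.214118 / 0.0497 = $14,432.48

$14,432.48


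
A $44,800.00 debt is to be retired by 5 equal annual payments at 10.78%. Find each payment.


Formula: PMT = PV * r / (1 - (1+r)^(-n))
Denominator: 1 - (1 + 0.1078)^(-5) = 0.400632
Numerator: $44,800.00 * 0.1078 = 4829.44
PMT = 4829.44 / 0.400632 = $12,054.54

$12,054.54


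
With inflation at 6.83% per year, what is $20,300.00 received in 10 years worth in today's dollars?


Formula: Real value = nominal / (1 + inflation)^years
Price level: (1 + 0.0683)^10 = 1.93612
Real value = $20,300.00 / 1.93612 = $10,484.89

$10,484.89


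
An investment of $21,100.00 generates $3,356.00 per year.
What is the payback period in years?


Formula: Payback = investment / annual cash flow
Substituting: Payback = $21,100.00 / $3,356.00
Payback = 6.2872 years

6.2872 years


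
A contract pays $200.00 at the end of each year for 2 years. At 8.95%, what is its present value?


Formula: PV = PMT * (1 - (1+r)^(-n)) / r
Discount factor: (1 + 0.0895)^(-2) = 0.842453
Bracket: 1 - 0.842453 = 0.157547
PV = $200.00 * 0.157547 / 0.0895 = $352.06

$352.06


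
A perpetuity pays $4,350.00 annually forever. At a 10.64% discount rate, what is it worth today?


Formula: PV = C / r
Substituting: PV = $4,350.00 / 0.1064
PV = $40,883.46

$40,883.46


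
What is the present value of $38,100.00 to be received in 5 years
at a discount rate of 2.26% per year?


Formula: PV = FV / (1 + r)^n
Substituting: PV = $38,100.00 / (1 + 0.0226)^5
Discount factor: (1.0226)^5 = 1.118224
PV = $38,100.00 / 1.118224 = $34,071.87

$34,071.87


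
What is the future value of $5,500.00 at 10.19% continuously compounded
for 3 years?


Formula: FV = P * e^(r*t)
Exponent: r*t = 0.1019 * 3 = 0.3057
e^(0.3057) = 1.357575
FV = $5,500.00 * 1.357575 = $7,466.66

$7,466.66


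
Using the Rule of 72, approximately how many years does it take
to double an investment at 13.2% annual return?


Formula: Years ≈ 72 / r
Substituting: Years ≈ 72 / 13.2
Years ≈ 5.5

5.5 years


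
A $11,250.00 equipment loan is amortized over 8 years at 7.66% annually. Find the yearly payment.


Formula: PMT = PV * r / (1 - (1+r)^(-n))
Denominator: 1 - (1 + 0.0766)^(-8) = 0.44593
Numerator: $11,250.00 * 0.0766 = 861.75
PMT = 861.75 / 0.44593 = $1,932.48

$1,932.48


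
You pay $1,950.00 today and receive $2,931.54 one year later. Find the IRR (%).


Formula: IRR = C1/C0 - 1
Substituting: IRR = $2,931.54 / $1,950.00 - 1
Ratio: 1.503354 - 1 = 0.503354
IRR = 50.3354%

50.3354%


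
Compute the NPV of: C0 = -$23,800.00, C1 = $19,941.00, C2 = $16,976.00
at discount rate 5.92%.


Formula: NPV = C0 + C1/(1+r) + C2/(1+r)^2
Discount C1: $19,941.00 / (1 + 0.0592) = $18,826.47
Discount C2: $16,976.00 / (1 + 0.0592)^2 = $15,131.41
NPV = -$23,800.00 + $18,826.47 + $15,131.41 = $10,157.88

$10,157.88


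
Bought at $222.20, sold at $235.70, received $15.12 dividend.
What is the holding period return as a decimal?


Formula: HPR = (P1 - P0 + D) / P0
Gain: $235.70 - $222.20 + $15.12 = $28.62
HPR = $28.62 / $222.20 = 0.1288

0.1288


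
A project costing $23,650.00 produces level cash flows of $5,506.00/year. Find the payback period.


Formula: Payback = investment / annual cash flow
Substituting: Payback = $23,650.00 / $5,506.00
Payback = 4.2953 years

4.2953 years


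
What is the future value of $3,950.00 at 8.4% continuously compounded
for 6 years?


Formula: FV = P * e^(r*t)
Exponent: r*t = 0.084 * 6 = 0.504
e^(0.504) = 1.655329
FV = $3,950.00 * 1.655329 = $6,538.55

$6,538.55


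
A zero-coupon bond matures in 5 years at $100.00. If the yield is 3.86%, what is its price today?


Formula: Price = FV / (1 + r)^n
Substituting: Price = $100.00 / (1 + 0.0386)^5
Discount factor: (1.0386)^5 = 1.208486
Price = $100.00 / 1.208486 = $82.75

$82.75


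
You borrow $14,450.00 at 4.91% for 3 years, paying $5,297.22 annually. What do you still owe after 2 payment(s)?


Formula: Balance = PV*(1+r)^k - PMT*((1+r)^k - 1)/r
Growth: (1 + 0.0491)^2 = 1.100611
Accumulated factor: ((1+r)^k - 1)/r = 2.0491
Balance = $14,450.00 * 1.100611 - $5,297.22 * 2.0491
Balance = $5,049.29

$5,049.29
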